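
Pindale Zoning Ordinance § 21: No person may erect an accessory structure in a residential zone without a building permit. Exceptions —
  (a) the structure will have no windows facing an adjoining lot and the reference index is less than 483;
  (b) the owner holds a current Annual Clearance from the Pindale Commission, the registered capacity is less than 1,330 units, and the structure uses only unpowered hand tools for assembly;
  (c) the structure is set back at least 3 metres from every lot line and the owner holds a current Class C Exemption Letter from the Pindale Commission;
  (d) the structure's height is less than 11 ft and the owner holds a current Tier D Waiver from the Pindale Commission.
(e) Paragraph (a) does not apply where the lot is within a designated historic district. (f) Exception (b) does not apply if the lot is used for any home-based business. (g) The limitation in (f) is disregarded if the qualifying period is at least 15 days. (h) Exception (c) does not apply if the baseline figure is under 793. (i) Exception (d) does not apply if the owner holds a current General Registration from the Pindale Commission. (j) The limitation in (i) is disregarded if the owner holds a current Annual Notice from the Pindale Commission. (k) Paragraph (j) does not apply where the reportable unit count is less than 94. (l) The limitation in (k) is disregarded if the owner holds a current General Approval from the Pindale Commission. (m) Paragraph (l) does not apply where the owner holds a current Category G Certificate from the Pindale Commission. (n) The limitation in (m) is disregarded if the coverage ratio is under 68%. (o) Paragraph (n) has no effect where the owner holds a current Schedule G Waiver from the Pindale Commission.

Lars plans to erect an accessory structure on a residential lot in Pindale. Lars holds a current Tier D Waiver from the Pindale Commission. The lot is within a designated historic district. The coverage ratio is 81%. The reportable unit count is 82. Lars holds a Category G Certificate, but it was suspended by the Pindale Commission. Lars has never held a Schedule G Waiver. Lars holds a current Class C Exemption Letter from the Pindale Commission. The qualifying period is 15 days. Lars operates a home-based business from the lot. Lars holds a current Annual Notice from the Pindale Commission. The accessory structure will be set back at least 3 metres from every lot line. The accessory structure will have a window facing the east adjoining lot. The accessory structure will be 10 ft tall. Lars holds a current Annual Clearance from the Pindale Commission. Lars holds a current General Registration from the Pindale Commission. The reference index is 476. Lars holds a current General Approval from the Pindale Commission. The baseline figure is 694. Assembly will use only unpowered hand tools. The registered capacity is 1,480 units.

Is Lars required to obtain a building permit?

No — exception (d) applies; Lars does not need a building permit.

Exception (a) fails — a window faces an adjoining lot.
Exception (b) requires that the registered capacity is less than 1,330 units; but the registered capacity is 1,480 units, not less than 1,330 units, so (b) is unavailable.
Exception (c): the setback is at least 3 m on every side; a current Class C Exemption Letter is held — every condition holds. However, paragraph (h) must be considered: (h) operates against (c): the baseline figure is 694, under the 793 limit. (c) is therefore removed.
All of (d)'s requirements are met (the structure's height is 10 ft, less than the 11 ft limit; a current Tier D Waiver is held). Under paragraphs (i)–(o): (i) operates (a current General Registration is held), but is displaced by (j): (j) operates — a current Annual Notice is held. (k) operates (the reportable unit count is 82, less than the 94 limit), but is overridden by (l): (l) is triggered — a current General Approval is held. (m) is not triggered (there is no Category G Certificate in force), so (l) stands. So (d) applies.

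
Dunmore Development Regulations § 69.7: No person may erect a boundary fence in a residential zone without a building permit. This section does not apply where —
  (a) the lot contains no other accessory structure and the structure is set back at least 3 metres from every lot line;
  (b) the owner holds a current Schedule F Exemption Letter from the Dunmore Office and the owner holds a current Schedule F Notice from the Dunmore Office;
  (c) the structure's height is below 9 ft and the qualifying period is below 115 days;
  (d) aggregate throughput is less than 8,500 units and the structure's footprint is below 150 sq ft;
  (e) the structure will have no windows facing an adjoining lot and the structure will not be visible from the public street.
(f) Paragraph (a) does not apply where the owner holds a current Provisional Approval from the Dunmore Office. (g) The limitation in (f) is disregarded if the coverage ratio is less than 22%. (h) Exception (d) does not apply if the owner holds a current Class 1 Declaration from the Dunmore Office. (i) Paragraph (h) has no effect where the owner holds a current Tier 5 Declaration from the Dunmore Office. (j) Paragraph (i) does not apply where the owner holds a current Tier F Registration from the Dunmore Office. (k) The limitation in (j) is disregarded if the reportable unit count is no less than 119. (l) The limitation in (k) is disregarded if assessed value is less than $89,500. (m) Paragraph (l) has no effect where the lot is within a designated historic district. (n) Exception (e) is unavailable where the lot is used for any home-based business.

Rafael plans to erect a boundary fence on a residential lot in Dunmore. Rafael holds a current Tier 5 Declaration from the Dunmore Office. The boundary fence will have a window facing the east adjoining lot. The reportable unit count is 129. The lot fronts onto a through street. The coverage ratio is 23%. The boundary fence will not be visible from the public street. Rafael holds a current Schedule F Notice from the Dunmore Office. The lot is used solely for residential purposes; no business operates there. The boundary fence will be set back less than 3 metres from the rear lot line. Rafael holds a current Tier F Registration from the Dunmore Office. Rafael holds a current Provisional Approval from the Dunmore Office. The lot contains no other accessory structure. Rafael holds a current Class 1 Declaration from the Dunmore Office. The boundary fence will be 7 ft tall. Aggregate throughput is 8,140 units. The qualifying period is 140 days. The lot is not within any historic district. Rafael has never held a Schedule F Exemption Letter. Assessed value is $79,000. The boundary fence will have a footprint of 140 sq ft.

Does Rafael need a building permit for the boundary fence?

Exception (a) fails — the rear setback is under 3 m.
Exception (b) requires that the owner holds a current Schedule F Exemption Letter from the Dunmore Office; but there is no Schedule F Exemption Letter in force, so (b) is unavailable.
Exception (c) does not apply: the qualifying period is 140 days, not below 115 days.
Exception (d): aggregate throughput is 8,140 units, less than the 8,500 units limit; the structure's footprint is 140 sq ft, below the 150 sq ft limit — every condition holds. But applying paragraphs (h)–(m): (h) applies — a current Class 1 Declaration is held. (i) operates (a current Tier 5 Declaration is held), but is displaced by (j): (j) operates — a current Tier F Registration is held. (k) would limit (j) — the reportable unit count is 129, meeting the 119 threshold — but (l) sets (k) aside: (l) is engaged — assessed value is $79,000, less than the $89,500 limit. (m), which would lift (l), is not triggered — the lot is not in a historic district. Exception (d) does not apply.
Exception (e) does not apply: a window faces an adjoining lot.
None of the exceptions is available; § 69.7 applies in full.

Yes — Rafael must obtain a building permit.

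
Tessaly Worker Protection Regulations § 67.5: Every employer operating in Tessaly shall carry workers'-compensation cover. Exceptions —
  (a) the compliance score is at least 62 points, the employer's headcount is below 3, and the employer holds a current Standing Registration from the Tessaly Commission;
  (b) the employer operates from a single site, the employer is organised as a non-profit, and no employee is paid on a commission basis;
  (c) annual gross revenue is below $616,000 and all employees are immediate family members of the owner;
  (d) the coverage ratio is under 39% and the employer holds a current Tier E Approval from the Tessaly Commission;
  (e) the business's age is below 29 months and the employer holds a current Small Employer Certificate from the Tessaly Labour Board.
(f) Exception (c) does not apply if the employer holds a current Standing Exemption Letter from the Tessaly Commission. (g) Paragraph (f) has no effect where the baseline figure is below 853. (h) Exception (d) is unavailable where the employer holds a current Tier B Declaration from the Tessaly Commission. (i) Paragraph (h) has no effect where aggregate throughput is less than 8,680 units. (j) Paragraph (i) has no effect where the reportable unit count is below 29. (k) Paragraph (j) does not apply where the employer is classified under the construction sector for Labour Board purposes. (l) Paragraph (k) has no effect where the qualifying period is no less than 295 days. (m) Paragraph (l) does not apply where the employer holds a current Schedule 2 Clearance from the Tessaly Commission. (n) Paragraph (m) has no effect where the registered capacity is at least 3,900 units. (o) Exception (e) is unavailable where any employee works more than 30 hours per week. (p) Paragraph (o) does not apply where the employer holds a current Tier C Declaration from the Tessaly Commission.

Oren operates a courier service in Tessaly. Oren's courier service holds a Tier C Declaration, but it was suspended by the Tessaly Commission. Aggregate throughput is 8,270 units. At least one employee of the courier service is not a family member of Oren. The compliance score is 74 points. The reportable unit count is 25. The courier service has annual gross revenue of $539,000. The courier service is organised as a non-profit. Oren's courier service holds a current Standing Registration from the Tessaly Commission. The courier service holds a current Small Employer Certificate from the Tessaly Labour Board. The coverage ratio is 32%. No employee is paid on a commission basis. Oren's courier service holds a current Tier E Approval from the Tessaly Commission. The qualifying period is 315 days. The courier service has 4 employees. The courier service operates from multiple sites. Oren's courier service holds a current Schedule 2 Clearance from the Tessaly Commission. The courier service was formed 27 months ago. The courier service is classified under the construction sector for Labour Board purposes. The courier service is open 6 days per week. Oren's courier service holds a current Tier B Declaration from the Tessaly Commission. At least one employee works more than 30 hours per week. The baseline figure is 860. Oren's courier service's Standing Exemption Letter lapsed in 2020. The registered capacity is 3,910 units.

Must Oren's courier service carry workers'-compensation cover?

Yes — Oren's courier service must carry workers'-compensation cover.

Exception (a) does not apply: the employer's headcount is 4, not below 3.
Exception (b) requires that the employer operates from a single site; but the employer operates from multiple sites, so (b) is unavailable.
Exception (c) does not apply: at least one employee is not a family member.
All of (d)'s requirements are met (the coverage ratio is 32%, under the 39% limit; a current Tier E Approval is held). Turning to paragraphs (h)–(n): (h) is triggered — a current Tier B Declaration is held. (i) applies (aggregate throughput is 8,270 units, less than the 8,680 units limit), but is set aside by (j): (j) operates against (i): the reportable unit count is 25, below the 29 limit. (k) would limit (j) — the courier service is classified under the construction sector — but (l) sets (k) aside: (l) applies — the qualifying period is 315 days, meeting the 295 days threshold. (m) applies (a current Schedule 2 Clearance is held), but is overridden by (n): (n) operates against (m): the registered capacity is 3,910 units, meeting the 3,900 units threshold. (d) is therefore removed.
All of (e)'s requirements are met (the business's age is 27 months, below the 29 months limit; a current Small Employer Certificate is held). But applying paragraphs (o)–(p): (o) operates against (e): at least one employee exceeds 30 hours/week. (p), which would lift (o), does not operate here — no current Tier C Declaration is held. Exception (e) does not apply.
Every exception is unavailable, so the rule governs.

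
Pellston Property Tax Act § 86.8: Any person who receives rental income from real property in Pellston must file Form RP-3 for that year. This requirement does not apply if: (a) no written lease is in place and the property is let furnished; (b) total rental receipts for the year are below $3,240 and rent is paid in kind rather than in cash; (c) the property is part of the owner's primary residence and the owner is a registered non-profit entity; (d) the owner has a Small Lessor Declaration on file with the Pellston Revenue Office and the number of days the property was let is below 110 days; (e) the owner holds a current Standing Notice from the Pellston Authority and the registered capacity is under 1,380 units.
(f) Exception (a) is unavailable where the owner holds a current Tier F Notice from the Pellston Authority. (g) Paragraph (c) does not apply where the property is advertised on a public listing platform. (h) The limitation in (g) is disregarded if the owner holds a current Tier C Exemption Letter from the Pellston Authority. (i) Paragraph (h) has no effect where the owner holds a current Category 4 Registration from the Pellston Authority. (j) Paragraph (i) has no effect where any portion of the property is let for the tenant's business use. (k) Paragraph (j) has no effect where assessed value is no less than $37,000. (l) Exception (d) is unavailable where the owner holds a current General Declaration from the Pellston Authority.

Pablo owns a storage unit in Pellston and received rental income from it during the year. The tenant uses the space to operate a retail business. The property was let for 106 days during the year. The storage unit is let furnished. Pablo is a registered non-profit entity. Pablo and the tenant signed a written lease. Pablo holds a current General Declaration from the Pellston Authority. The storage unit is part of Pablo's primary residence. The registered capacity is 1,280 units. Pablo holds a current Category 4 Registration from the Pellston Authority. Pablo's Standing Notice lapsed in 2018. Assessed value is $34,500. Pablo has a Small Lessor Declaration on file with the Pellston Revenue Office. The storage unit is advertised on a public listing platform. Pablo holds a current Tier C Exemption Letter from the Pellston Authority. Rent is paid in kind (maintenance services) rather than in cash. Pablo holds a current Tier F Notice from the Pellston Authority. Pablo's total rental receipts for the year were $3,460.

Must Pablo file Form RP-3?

Exception (a) requires that no written lease is in place; but a written lease is in place, so (a) is unavailable.
Exception (b) fails — total rental receipts for the year are $3,460, not below $3,240.
Exception (c): the storage unit is part of the primary residence; Pablo is a registered non-profit — every condition holds. Considering the limiting provisions: (g) operates (the property is publicly advertised), but is overridden by (h): (h) operates against (g): a current Tier C Exemption Letter is held. (i) is triggered (a current Category 4 Registration is held), but is displaced by (j): (j) is engaged — the space is let for business use. (k), which would lift (j), does not operate here — assessed value is $34,500, short of $37,000. So (c) applies.
Exception (d): a Small Lessor Declaration is on file; the number of days the property was let is 106 days, below the 110 days limit — every condition holds. Turning to paragraph (l): (l) is engaged — a current General Declaration is held. (d) is therefore removed.
Exception (e) does not apply: the Standing Notice is not current.

No — exception (c) applies; Pablo is not required to file Form RP-3.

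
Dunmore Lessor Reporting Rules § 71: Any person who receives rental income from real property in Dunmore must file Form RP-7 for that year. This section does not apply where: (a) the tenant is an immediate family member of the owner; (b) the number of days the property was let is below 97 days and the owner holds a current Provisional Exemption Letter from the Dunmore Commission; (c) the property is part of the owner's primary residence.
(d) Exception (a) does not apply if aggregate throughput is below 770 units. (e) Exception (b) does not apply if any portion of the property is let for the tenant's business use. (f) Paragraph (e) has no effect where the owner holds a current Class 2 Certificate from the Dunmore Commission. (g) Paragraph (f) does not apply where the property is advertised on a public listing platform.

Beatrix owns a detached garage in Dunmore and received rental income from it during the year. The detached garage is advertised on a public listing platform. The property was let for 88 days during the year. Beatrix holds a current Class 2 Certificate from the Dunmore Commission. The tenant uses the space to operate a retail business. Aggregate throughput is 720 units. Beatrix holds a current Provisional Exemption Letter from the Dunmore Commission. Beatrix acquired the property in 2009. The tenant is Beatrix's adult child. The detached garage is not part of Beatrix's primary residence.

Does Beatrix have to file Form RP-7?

Exception (a) is satisfied on its face — the tenant is an immediate family member. But: (d) operates against (a): aggregate throughput is 720 units, below the 770 units limit. So (a) is unavailable.
Exception (b)'s conditions are all satisfied: the number of days the property was let is 88 days, below the 97 days limit; a current Provisional Exemption Letter is held. However, paragraphs (e)–(g) must be considered: (e) operates against (b): the space is let for business use. (f) would limit (e) — a current Class 2 Certificate is held — but (g) sets (f) aside: (g) operates against (f): the property is publicly advertised. (b) is therefore removed.
Exception (c) requires that the property is part of the owner's primary residence; but the detached garage is not part of the primary residence, so (c) is unavailable.
No exception is made out. Beatrix falls within the general rule.

Yes — Beatrix must file Form RP-7.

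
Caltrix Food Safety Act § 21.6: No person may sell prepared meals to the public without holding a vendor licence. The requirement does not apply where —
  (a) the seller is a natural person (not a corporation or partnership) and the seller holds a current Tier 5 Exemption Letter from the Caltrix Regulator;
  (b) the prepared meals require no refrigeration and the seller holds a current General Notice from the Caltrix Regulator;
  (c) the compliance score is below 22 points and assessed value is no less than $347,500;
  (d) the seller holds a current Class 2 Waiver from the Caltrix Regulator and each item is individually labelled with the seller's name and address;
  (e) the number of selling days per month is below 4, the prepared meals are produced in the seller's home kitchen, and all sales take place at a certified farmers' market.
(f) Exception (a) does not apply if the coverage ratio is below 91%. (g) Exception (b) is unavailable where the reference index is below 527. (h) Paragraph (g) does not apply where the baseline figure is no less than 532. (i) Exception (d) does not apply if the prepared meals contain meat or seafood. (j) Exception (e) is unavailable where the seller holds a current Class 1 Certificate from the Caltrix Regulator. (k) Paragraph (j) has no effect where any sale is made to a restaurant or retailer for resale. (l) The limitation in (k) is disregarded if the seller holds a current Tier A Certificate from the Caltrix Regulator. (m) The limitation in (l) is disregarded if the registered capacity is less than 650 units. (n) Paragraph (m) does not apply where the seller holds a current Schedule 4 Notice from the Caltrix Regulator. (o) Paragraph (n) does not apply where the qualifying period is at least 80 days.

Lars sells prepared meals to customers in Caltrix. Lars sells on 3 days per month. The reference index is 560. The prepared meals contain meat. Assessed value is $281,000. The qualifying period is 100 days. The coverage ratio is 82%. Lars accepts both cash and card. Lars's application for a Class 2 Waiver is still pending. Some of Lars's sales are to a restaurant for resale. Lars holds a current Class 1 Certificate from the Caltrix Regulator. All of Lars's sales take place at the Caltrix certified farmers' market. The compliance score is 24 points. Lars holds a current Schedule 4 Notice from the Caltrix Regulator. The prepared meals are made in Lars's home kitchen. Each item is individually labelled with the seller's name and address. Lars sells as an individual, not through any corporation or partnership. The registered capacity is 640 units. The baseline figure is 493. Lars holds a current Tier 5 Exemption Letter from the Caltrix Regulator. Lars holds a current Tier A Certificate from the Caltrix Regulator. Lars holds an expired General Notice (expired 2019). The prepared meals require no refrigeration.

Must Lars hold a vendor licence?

Exception (a)'s conditions are all satisfied: the seller is a natural person; a current Tier 5 Exemption Letter is held. But: (f) operates against (a): the coverage ratio is 82%, below the 91% limit. (a) is therefore removed.
Exception (b) requires that the seller holds a current General Notice from the Caltrix Regulator; but the General Notice is not current, so (b) is unavailable.
Exception (c) requires that the compliance score is below 22 points; but the compliance score is 24 points, not below 22 points, so (c) is unavailable.
Exception (d) fails — there is no Class 2 Waiver in force.
All of (e)'s requirements are met (the number of selling days per month is 3, below the 4 limit; the prepared meals are home-kitchen produced; all sales are at a certified farmers' market). Applying paragraphs (j)–(o): (j) would limit (e) — a current Class 1 Certificate is held — but (k) sets (j) aside: (k) operates against (j): some sales are to a restaurant for resale. (l) would limit (k) — a current Tier A Certificate is held — but (m) sets (l) aside: (m) is engaged — the registered capacity is 640 units, less than the 650 units limit. (n) operates (a current Schedule 4 Notice is held), but is overridden by (o): (o) operates against (n): the qualifying period is 100 days, meeting the 80 days threshold. (e) remains available.

No — exception (e) applies; Lars is not required to hold a vendor licence.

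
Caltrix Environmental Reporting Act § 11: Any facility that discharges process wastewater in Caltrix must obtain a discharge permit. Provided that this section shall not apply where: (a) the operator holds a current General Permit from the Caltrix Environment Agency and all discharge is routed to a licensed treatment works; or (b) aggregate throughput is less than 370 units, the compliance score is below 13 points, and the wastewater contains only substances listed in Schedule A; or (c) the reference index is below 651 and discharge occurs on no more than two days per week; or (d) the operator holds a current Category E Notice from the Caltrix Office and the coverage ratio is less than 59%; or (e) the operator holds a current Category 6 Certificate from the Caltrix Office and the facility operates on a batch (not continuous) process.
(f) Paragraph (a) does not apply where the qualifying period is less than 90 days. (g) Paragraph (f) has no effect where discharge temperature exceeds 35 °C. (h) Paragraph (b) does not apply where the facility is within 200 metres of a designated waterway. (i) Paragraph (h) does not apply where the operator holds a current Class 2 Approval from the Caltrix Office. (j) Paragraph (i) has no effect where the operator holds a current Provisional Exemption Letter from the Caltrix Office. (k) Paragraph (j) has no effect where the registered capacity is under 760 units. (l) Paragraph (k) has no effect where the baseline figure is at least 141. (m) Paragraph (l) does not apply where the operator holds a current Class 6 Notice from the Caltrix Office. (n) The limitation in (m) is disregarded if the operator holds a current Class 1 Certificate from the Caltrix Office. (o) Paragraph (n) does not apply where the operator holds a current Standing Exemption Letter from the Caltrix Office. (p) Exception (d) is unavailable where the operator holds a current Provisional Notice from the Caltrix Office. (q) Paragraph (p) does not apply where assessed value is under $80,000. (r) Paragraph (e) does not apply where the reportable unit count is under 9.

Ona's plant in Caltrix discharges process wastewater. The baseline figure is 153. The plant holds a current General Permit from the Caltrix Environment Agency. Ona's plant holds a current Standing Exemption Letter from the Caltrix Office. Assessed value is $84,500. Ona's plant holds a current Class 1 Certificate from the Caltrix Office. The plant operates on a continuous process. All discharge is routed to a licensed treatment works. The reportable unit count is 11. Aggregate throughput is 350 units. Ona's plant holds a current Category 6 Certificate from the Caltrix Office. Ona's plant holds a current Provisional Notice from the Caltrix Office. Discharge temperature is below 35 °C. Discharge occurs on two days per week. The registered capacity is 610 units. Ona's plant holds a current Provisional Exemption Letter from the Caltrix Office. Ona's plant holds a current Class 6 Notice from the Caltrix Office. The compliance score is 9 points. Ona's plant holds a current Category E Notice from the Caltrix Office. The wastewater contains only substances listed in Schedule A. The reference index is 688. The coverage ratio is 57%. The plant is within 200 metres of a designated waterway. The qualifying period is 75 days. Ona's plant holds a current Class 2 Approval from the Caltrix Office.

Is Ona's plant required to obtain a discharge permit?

No — exception (b) applies; Ona's plant is not required to obtain a discharge permit.

Exception (a)'s conditions are all satisfied: a current General Permit is held; discharge is routed to a licensed treatment works. But applying paragraphs (f)–(g): (f) operates against (a): the qualifying period is 75 days, less than the 90 days limit. (g), which would lift (f), is not engaged — discharge temperature is below 35 °C. (a) is therefore removed.
Exception (b): aggregate throughput is 350 units, less than the 370 units limit; the compliance score is 9 points, below the 13 points limit; the wastewater is Schedule-A-only — every condition holds. As to paragraphs (h)–(o): (h) operates (the plant is within 200 m of a designated waterway), but is displaced by (i): (i) operates against (h): a current Class 2 Approval is held. (j) would limit (i) — a current Provisional Exemption Letter is held — but (k) sets (j) aside: (k) operates against (j): the registered capacity is 610 units, under the 760 units limit. (l) would limit (k) — the baseline figure is 153, meeting the 141 threshold — but (m) sets (l) aside: (m) operates — a current Class 6 Notice is held. (n) applies (a current Class 1 Certificate is held), but is displaced by (o): (o) operates — a current Standing Exemption Letter is held. Exception (b) stands.
Exception (c) does not apply: the reference index is 688, not below 651.
Exception (d)'s conditions are all satisfied: a current Category E Notice is held; the coverage ratio is 57%, less than the 59% limit. However, paragraphs (p)–(q) must be considered: (p) operates against (d): a current Provisional Notice is held. (q), which would lift (p), does not operate here — assessed value is $84,500, not under $80,000. (d) is therefore removed.
Exception (e) does not apply: the facility operates on a continuous process.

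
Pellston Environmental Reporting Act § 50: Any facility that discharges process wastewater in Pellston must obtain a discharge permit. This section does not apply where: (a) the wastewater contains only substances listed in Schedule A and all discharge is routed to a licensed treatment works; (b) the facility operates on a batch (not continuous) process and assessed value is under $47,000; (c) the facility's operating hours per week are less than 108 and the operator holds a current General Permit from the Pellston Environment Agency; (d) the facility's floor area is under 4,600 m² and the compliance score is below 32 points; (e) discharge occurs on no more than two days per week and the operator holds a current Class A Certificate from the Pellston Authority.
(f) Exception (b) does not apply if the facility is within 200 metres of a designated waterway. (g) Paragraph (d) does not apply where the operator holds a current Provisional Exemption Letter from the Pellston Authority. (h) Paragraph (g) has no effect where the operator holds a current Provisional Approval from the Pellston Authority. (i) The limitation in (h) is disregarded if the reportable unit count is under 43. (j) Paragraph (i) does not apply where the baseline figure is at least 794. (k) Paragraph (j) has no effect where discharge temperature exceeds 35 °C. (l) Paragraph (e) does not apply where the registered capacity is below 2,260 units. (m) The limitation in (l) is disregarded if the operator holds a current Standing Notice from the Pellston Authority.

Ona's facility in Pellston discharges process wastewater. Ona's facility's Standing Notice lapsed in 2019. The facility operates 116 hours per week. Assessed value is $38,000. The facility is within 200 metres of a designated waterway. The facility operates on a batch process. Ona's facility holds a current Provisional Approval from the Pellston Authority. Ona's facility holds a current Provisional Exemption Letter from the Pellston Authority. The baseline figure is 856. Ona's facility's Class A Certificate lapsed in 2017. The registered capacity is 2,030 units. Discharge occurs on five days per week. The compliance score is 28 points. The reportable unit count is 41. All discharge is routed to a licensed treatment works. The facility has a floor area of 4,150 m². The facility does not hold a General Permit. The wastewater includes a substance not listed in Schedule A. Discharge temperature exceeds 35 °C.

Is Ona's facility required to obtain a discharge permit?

Exception (a) fails — the wastewater includes a non-Schedule-A substance.
Exception (b) is satisfied on its face — the facility operates on a batch process; assessed value is $38,000, under the $47,000 limit. But: (f) is engaged — the facility is within 200 m of a designated waterway. (b) is therefore removed.
Exception (c) fails — the facility's operating hours per week are 116, not less than 108.
Exception (d): the facility's floor area is 4,150 m², under the 4,600 m² limit; the compliance score is 28 points, below the 32 points limit — every condition holds. But: (g) applies — a current Provisional Exemption Letter is held. (h) would limit (g) — a current Provisional Approval is held — but (i) sets (h) aside: (i) applies — the reportable unit count is 41, under the 43 limit. (j) would limit (i) — the baseline figure is 856, meeting the 794 threshold — but (k) sets (j) aside: (k) operates against (j): discharge temperature exceeds 35 °C. Exception (d) does not apply.
Exception (e) fails — discharge occurs on five days per week.
Every exception is unavailable, so the rule governs.

Yes — Ona's facility must obtain a discharge permit.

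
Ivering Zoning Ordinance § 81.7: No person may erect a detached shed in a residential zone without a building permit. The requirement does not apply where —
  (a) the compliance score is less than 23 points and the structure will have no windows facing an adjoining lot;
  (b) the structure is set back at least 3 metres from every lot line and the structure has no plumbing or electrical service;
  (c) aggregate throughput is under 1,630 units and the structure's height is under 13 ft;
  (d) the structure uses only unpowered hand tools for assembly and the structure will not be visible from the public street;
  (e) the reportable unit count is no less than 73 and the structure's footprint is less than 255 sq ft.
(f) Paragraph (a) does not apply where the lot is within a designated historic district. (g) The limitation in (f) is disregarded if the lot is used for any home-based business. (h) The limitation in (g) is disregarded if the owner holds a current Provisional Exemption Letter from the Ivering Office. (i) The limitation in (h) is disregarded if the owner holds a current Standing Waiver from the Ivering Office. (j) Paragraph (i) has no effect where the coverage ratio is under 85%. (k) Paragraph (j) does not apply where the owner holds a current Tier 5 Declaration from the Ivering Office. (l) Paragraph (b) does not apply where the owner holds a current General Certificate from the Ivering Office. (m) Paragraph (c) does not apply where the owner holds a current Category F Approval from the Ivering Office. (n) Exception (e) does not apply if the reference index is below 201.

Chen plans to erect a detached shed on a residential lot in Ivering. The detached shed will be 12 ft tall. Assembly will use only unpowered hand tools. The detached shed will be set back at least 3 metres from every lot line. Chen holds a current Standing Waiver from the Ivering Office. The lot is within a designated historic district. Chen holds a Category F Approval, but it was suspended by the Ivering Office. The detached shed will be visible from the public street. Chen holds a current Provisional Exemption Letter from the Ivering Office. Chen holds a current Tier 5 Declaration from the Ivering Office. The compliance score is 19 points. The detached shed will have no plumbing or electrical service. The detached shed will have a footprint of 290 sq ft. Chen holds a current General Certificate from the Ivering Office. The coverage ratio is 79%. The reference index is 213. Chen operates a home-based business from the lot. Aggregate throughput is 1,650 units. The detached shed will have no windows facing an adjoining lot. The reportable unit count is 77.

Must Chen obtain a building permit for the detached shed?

All of (a)'s requirements are met (the compliance score is 19 points, less than the 23 points limit; no windows face an adjoining lot). Applying paragraphs (f)–(k): (f) would limit (a) — the lot is in a historic district — but (g) sets (f) aside: (g) operates against (f): a home-based business operates on the lot. (h) would limit (g) — a current Provisional Exemption Letter is held — but (i) sets (h) aside: (i) is engaged — a current Standing Waiver is held. (j) would limit (i) — the coverage ratio is 79%, under the 85% limit — but (k) sets (j) aside: (k) applies — a current Tier 5 Declaration is held. (a) remains available.
Exception (b) is satisfied on its face — the setback is at least 3 m on every side; there is no plumbing or electrical service. But: (l) operates against (b): a current General Certificate is held. So (b) is unavailable.
Exception (c) fails — aggregate throughput is 1,650 units, not under 1,630 units.
Exception (d) requires that the structure will not be visible from the public street; but the structure will be visible from the street, so (d) is unavailable.
Exception (e) fails — the structure's footprint is 290 sq ft, not less than 255 sq ft.

No — exception (a) applies; Chen does not need a building permit.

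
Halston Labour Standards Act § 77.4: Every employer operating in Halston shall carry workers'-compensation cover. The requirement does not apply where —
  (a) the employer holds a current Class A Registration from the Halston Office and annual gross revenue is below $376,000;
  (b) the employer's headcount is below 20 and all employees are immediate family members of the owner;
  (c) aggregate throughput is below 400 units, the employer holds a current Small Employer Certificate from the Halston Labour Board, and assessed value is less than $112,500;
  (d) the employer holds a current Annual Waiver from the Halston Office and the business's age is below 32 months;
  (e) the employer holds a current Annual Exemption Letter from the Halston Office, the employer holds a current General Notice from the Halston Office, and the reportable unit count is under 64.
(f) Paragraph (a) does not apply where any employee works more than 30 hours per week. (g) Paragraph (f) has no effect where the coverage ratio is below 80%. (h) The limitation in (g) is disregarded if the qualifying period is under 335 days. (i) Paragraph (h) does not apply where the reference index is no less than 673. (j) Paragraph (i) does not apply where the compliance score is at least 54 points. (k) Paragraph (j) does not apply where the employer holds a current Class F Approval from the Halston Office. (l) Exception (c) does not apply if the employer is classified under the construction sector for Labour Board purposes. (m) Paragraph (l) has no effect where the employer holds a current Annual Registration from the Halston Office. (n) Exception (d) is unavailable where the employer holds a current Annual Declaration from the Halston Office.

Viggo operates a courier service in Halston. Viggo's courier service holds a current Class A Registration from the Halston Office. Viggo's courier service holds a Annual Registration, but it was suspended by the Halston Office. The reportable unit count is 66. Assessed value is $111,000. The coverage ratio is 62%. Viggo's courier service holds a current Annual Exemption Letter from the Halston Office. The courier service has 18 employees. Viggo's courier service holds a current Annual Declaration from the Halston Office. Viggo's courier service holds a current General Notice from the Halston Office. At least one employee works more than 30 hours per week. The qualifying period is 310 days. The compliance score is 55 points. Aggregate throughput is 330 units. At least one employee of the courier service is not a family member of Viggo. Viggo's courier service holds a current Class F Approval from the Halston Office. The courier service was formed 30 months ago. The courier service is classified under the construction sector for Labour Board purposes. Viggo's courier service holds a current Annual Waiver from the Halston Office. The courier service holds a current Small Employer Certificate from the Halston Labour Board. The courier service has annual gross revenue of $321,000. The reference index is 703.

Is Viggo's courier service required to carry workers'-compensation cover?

No — exception (a) applies; Viggo's courier service is not required to carry workers'-compensation cover.

Exception (a): a current Class A Registration is held; annual gross revenue is $321,000, below the $376,000 limit — every condition holds. Applying paragraphs (f)–(k): (f) operates (at least one employee exceeds 30 hours/week), but is set aside by (g): (g) operates against (f): the coverage ratio is 62%, below the 80% limit. (h) operates (the qualifying period is 310 days, under the 335 days limit), but yields to (i): (i) operates against (h): the reference index is 703, meeting the 673 threshold. (j) operates (the compliance score is 55 points, meeting the 54 points threshold), but is itself disapplied by (k): (k) is triggered — a current Class F Approval is held. Exception (a) stands.
Exception (b) does not apply: at least one employee is not a family member.
Exception (c)'s conditions are all satisfied: aggregate throughput is 330 units, below the 400 units limit; a current Small Employer Certificate is held; assessed value is $111,000, less than the $112,500 limit. However, paragraphs (l)–(m) must be considered: (l) applies — the courier service is classified under the construction sector. (m), which would lift (l), does not operate here — the Annual Registration is not current. Exception (c) does not apply.
Exception (d) is satisfied on its face — a current Annual Waiver is held; the business's age is 30 months, below the 32 months limit. But applying paragraph (n): (n) operates against (d): a current Annual Declaration is held. So (d) is unavailable.
Exception (e) requires that the reportable unit count is under 64; but the reportable unit count is 66, not under 64, so (e) is unavailable.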